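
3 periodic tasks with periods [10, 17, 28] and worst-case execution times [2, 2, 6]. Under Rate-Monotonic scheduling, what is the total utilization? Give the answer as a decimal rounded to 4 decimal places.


Compute individual utilizations (exact fractions):
  Task 1: C/T = 2/10 = 1/5 (approx. 0.2)
  Task 2: C/T = 2/17 (approx. 0.1176)
  Task 3: C/T = 6/28 = 3/14 (approx. 0.2143)
Total utilization U = 1/5 + 2/17 + 3/14 = 633/1190
Rounded to 4 decimal places: U = 0.5319
RM (Liu & Layland) bound for 3 tasks = 0.779763; compare with U = 633/1190 (approx. 0.531933)
U <= bound, so schedulable by RM sufficient condition.

0.5319


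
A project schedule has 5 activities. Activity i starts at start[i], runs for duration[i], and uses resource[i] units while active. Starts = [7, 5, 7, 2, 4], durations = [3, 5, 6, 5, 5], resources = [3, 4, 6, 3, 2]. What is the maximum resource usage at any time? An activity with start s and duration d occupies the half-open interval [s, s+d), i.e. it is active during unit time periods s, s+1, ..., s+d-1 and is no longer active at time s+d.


Each activity i is active on [start_i, start_i + duration_i).
Compute total resource usage per time slot:
  t=0: active resources = [], total = 0
  t=1: active resources = [], total = 0
  t=2: active resources = [3], total = 3
  t=3: active resources = [3], total = 3
  t=4: active resources = [3, 2], total = 5
  t=5: active resources = [4, 3, 2], total = 9
  t=6: active resources = [4, 3, 2], total = 9
  t=7: active resources = [3, 4, 6, 2], total = 15
  t=8: active resources = [3, 4, 6, 2], total = 15
  t=9: active resources = [3, 4, 6], total = 13
  t=10: active resources = [6], total = 6
  t=11: active resources = [6], total = 6
  t=12: active resources = [6], total = 6
Peak resource demand = 15

15


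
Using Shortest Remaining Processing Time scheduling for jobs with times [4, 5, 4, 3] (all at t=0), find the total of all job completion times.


Since all jobs arrive at t=0, SRPT equals SPT ordering.
SPT order: [3, 4, 4, 5]
Completion times:
  Job 1: p=3, C=3
  Job 2: p=4, C=7
  Job 3: p=4, C=11
  Job 4: p=5, C=16
Total completion time = 3 + 7 + 11 + 16 = 37

37


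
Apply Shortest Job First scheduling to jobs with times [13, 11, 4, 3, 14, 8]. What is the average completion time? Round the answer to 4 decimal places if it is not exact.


SJF order (ascending): [3, 4, 8, 11, 13, 14]
Completion times:
  Job 1: burst=3, C=3
  Job 2: burst=4, C=7
  Job 3: burst=8, C=15
  Job 4: burst=11, C=26
  Job 5: burst=13, C=39
  Job 6: burst=14, C=53
Average completion = 143/6 = 23.8333

23.8333


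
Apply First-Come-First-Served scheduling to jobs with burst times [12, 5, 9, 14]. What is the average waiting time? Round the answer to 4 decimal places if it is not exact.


FCFS order (as given): [12, 5, 9, 14]
Waiting times:
  Job 1: wait = 0
  Job 2: wait = 12
  Job 3: wait = 17
  Job 4: wait = 26
Sum of waiting times = 55
Average waiting time = 55/4 = 13.75

13.75


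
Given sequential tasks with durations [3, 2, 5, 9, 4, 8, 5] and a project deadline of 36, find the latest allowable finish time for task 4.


LF(activity 4) = deadline - sum of successor durations
Successors: activities 5 through 7 with durations [4, 8, 5]
Sum of successor durations = 17
LF = 36 - 17 = 19

19


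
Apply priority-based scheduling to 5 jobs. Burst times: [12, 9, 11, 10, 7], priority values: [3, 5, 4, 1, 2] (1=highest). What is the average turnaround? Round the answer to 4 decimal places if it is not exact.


Sort by priority (ascending = highest first):
Order: [(1, 10), (2, 7), (3, 12), (4, 11), (5, 9)]
Completion times:
  Priority 1, burst=10, C=10
  Priority 2, burst=7, C=17
  Priority 3, burst=12, C=29
  Priority 4, burst=11, C=40
  Priority 5, burst=9, C=49
Average turnaround = 145/5 = 29.0

29.0


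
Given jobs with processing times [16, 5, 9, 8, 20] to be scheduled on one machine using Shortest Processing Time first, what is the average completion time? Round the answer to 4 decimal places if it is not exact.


Sort jobs by processing time (SPT order): [5, 8, 9, 16, 20]
Compute completion times sequentially:
  Job 1: processing = 5, completes at 5
  Job 2: processing = 8, completes at 13
  Job 3: processing = 9, completes at 22
  Job 4: processing = 16, completes at 38
  Job 5: processing = 20, completes at 58
Sum of completion times = 136
Average completion time = 136/5 = 27.2

27.2


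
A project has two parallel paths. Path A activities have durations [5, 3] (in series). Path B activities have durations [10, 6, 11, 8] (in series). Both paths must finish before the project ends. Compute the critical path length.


Path A total = 5 + 3 = 8
Path B total = 10 + 6 + 11 + 8 = 35
Critical path = longest path = max(8, 35) = 35

35


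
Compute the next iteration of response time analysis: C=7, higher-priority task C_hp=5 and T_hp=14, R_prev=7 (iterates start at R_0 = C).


R_next = C + ceil(R_prev / T_hp) * C_hp
ceil(7 / 14) = ceil(0.5) = 1
Interference = 1 * 5 = 5
R_next = 7 + 5 = 12

12


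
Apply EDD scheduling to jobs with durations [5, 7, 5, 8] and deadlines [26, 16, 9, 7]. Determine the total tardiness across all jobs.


Sort by due date (EDD order): [(8, 7), (5, 9), (7, 16), (5, 26)]
Compute completion times and tardiness:
  Job 1: p=8, d=7, C=8, tardiness=max(0,8-7)=1
  Job 2: p=5, d=9, C=13, tardiness=max(0,13-9)=4
  Job 3: p=7, d=16, C=20, tardiness=max(0,20-16)=4
  Job 4: p=5, d=26, C=25, tardiness=max(0,25-26)=0
Total tardiness = 9

9


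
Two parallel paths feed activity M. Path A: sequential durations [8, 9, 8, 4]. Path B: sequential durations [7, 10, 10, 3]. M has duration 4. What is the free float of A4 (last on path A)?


ES(A4) = sum of predecessors on chain A = 25
EF(A4) = ES + duration = 25 + 4 = 29
Successor of A4 is M. ES(M) = max(sum(A), sum(B)) = max(29, 30) = 30
Free float = ES(successor) - EF(current) = 30 - 29 = 1

1


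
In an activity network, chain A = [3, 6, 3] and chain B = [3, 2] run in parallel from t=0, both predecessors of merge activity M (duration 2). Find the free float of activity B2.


ES(B2) = sum of predecessors on chain B = 3
EF(B2) = ES + duration = 3 + 2 = 5
Successor of B2 is M. ES(M) = max(sum(A), sum(B)) = max(12, 5) = 12
Free float = ES(successor) - EF(current) = 12 - 5 = 7

7


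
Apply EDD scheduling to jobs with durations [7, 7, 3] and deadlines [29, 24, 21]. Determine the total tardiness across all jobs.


Sort by due date (EDD order): [(3, 21), (7, 24), (7, 29)]
Compute completion times and tardiness:
  Job 1: p=3, d=21, C=3, tardiness=max(0,3-21)=0
  Job 2: p=7, d=24, C=10, tardiness=max(0,10-24)=0
  Job 3: p=7, d=29, C=17, tardiness=max(0,17-29)=0
Total tardiness = 0

0


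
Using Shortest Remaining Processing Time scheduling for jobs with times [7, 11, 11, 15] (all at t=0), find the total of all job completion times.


Since all jobs arrive at t=0, SRPT equals SPT ordering.
SPT order: [7, 11, 11, 15]
Completion times:
  Job 1: p=7, C=7
  Job 2: p=11, C=18
  Job 3: p=11, C=29
  Job 4: p=15, C=44
Total completion time = 7 + 18 + 29 + 44 = 98

98


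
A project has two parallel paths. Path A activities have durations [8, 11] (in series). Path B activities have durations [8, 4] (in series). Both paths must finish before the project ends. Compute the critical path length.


Path A total = 8 + 11 = 19
Path B total = 8 + 4 = 12
Critical path = longest path = max(19, 12) = 19

19


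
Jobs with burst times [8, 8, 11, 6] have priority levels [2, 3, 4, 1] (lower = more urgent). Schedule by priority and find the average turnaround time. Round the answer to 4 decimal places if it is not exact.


Sort by priority (ascending = highest first):
Order: [(1, 6), (2, 8), (3, 8), (4, 11)]
Completion times:
  Priority 1, burst=6, C=6
  Priority 2, burst=8, C=14
  Priority 3, burst=8, C=22
  Priority 4, burst=11, C=33
Average turnaround = 75/4 = 18.75

18.75


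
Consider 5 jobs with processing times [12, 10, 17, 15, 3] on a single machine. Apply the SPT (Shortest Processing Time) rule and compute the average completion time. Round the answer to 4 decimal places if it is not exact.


Sort jobs by processing time (SPT order): [3, 10, 12, 15, 17]
Compute completion times sequentially:
  Job 1: processing = 3, completes at 3
  Job 2: processing = 10, completes at 13
  Job 3: processing = 12, completes at 25
  Job 4: processing = 15, completes at 40
  Job 5: processing = 17, completes at 57
Sum of completion times = 138
Average completion time = 138/5 = 27.6

27.6


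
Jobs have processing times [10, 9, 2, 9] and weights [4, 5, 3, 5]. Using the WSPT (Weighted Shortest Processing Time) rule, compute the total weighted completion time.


Compute p/w ratios and sort ascending (WSPT): [(2, 3), (9, 5), (9, 5), (10, 4)]
Compute weighted completion times:
  Job (p=2,w=3): C=2, w*C=3*2=6
  Job (p=9,w=5): C=11, w*C=5*11=55
  Job (p=9,w=5): C=20, w*C=5*20=100
  Job (p=10,w=4): C=30, w*C=4*30=120
Total weighted completion time = 281

281


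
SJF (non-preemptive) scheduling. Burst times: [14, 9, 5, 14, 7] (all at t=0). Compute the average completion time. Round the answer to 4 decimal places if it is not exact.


SJF order (ascending): [5, 7, 9, 14, 14]
Completion times:
  Job 1: burst=5, C=5
  Job 2: burst=7, C=12
  Job 3: burst=9, C=21
  Job 4: burst=14, C=35
  Job 5: burst=14, C=49
Average completion = 122/5 = 24.4

24.4


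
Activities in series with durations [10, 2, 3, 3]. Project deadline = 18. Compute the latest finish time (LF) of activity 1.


LF(activity 1) = deadline - sum of successor durations
Successors: activities 2 through 4 with durations [2, 3, 3]
Sum of successor durations = 8
LF = 18 - 8 = 10

10


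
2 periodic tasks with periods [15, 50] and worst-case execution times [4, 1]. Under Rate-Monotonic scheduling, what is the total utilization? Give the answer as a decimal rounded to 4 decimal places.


Compute individual utilizations (exact fractions):
  Task 1: C/T = 4/15 (approx. 0.2667)
  Task 2: C/T = 1/50 (approx. 0.02)
Total utilization U = 4/15 + 1/50 = 43/150
Rounded to 4 decimal places: U = 0.2867
RM (Liu & Layland) bound for 2 tasks = 0.828427; compare with U = 43/150 (approx. 0.286667)
U <= bound, so schedulable by RM sufficient condition.

0.2867


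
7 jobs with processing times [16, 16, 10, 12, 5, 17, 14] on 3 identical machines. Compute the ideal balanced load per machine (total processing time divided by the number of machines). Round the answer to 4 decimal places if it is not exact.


Total processing time = 16 + 16 + 10 + 12 + 5 + 17 + 14 = 90
Number of machines = 3
Ideal balanced load = 90 / 3 = 30.0

30.0


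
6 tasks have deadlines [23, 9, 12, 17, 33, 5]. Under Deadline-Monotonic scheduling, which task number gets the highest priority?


Sort tasks by relative deadline (ascending):
  Task 6: deadline = 5
  Task 2: deadline = 9
  Task 3: deadline = 12
  Task 4: deadline = 17
  Task 1: deadline = 23
  Task 5: deadline = 33
Priority order (highest first): [6, 2, 3, 4, 1, 5]
Highest priority task = 6

6


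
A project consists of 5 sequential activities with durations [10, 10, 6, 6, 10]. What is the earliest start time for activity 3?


Activity 3 starts after activities 1 through 2 complete.
Predecessor durations: [10, 10]
ES = 10 + 10 = 20

20


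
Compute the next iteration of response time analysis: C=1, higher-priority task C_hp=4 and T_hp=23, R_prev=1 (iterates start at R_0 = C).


R_next = C + ceil(R_prev / T_hp) * C_hp
ceil(1 / 23) = ceil(0.0435) = 1
Interference = 1 * 4 = 4
R_next = 1 + 4 = 5

5


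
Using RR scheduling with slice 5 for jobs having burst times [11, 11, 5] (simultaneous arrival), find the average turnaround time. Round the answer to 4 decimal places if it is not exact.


Time quantum = 5
Execution trace:
  J1 runs 5 units, time = 5
  J2 runs 5 units, time = 10
  J3 runs 5 units, time = 15
  J1 runs 5 units, time = 20
  J2 runs 5 units, time = 25
  J1 runs 1 units, time = 26
  J2 runs 1 units, time = 27
Finish times: [26, 27, 15]
Average turnaround = 68/3 = 22.6667

22.6667


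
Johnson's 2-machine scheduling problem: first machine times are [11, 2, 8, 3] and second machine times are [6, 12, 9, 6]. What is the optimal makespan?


Apply Johnson's rule:
  Group 1 (a <= b): [(2, 2, 12), (4, 3, 6), (3, 8, 9)]
  Group 2 (a > b): [(1, 11, 6)]
Optimal job order: [2, 4, 3, 1]
Schedule:
  Job 2: M1 done at 2, M2 done at 14
  Job 4: M1 done at 5, M2 done at 20
  Job 3: M1 done at 13, M2 done at 29
  Job 1: M1 done at 24, M2 done at 35
Makespan = 35

35


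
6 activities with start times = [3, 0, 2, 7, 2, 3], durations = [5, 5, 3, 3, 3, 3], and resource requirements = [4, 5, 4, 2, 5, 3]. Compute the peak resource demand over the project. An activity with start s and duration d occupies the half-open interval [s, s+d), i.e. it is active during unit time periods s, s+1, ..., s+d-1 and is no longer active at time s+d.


Each activity i is active on [start_i, start_i + duration_i).
Compute total resource usage per time slot:
  t=0: active resources = [5], total = 5
  t=1: active resources = [5], total = 5
  t=2: active resources = [5, 4, 5], total = 14
  t=3: active resources = [4, 5, 4, 5, 3], total = 21
  t=4: active resources = [4, 5, 4, 5, 3], total = 21
  t=5: active resources = [4, 3], total = 7
  t=6: active resources = [4], total = 4
  t=7: active resources = [4, 2], total = 6
  t=8: active resources = [2], total = 2
  t=9: active resources = [2], total = 2
Peak resource demand = 21

21


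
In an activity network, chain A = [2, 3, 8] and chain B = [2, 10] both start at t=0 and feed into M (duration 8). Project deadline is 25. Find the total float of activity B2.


Forward pass: ES(B2) = sum of predecessors on chain B = 2
EF = ES + duration = 2 + 10 = 12
Backward pass: LF(M) = deadline = 25; LS(M) = 25 - 8 = 17
LF(B2) = LS(M) - sum(successors on chain B) = 17 - 0 = 17
LS = LF - duration = 17 - 10 = 7
Total float = LS - ES = 7 - 2 = 5

5


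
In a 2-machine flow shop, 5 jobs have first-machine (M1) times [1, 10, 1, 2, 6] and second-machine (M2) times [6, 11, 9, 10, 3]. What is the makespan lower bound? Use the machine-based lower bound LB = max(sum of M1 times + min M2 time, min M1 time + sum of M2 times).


LB1 = sum(M1 times) + min(M2 times) = 20 + 3 = 23
LB2 = min(M1 times) + sum(M2 times) = 1 + 39 = 40
Lower bound = max(LB1, LB2) = max(23, 40) = 40

40


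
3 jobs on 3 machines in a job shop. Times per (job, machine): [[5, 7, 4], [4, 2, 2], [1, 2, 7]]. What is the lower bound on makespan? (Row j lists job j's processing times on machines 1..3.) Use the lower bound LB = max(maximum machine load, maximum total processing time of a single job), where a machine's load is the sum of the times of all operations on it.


Machine loads:
  Machine 1: 5 + 4 + 1 = 10
  Machine 2: 7 + 2 + 2 = 11
  Machine 3: 4 + 2 + 7 = 13
Max machine load = 13
Job totals:
  Job 1: 16
  Job 2: 8
  Job 3: 10
Max job total = 16
Lower bound = max(13, 16) = 16

16


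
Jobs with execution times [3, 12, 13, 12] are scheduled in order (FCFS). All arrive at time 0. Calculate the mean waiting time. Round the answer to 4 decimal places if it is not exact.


FCFS order (as given): [3, 12, 13, 12]
Waiting times:
  Job 1: wait = 0
  Job 2: wait = 3
  Job 3: wait = 15
  Job 4: wait = 28
Sum of waiting times = 46
Average waiting time = 46/4 = 11.5

11.5


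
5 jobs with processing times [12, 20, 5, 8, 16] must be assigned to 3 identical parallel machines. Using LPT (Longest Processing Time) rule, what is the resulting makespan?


Sort jobs in decreasing order (LPT): [20, 16, 12, 8, 5]
Assign each job to the least loaded machine:
  Machine 1: jobs [20], load = 20
  Machine 2: jobs [16, 5], load = 21
  Machine 3: jobs [12, 8], load = 20
Makespan = max load = 21

21


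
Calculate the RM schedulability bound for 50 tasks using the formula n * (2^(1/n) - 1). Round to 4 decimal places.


Compute 2^(1/50) = 1.0139594798
Subtract 1: 1.0139594798 - 1 = 0.0139594798
Multiply by n: 50 * 0.0139594798 = 0.6979739900
Round to 4 dp: 0.6980

0.6980


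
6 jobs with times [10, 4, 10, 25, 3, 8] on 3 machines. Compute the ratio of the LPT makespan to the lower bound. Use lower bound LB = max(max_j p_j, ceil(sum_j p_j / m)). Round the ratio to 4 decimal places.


LPT order: [25, 10, 10, 8, 4, 3]
Machine loads after assignment: [25, 18, 17]
LPT makespan = 25
Lower bound = max(max_job, ceil(total/3)) = max(25, 20) = 25
Ratio = 25 / 25 = 1.0

1.0


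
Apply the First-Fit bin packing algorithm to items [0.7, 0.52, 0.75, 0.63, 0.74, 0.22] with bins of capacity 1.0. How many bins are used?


Place items sequentially using First-Fit:
  Item 0.7 -> new Bin 1
  Item 0.52 -> new Bin 2
  Item 0.75 -> new Bin 3
  Item 0.63 -> new Bin 4
  Item 0.74 -> new Bin 5
  Item 0.22 -> Bin 1 (now 0.92)
Total bins used = 5

5


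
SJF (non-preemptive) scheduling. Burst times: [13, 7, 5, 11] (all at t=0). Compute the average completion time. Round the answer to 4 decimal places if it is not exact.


SJF order (ascending): [5, 7, 11, 13]
Completion times:
  Job 1: burst=5, C=5
  Job 2: burst=7, C=12
  Job 3: burst=11, C=23
  Job 4: burst=13, C=36
Average completion = 76/4 = 19.0

19.0


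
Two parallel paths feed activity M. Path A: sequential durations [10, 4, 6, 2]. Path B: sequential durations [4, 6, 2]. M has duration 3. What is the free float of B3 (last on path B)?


ES(B3) = sum of predecessors on chain B = 10
EF(B3) = ES + duration = 10 + 2 = 12
Successor of B3 is M. ES(M) = max(sum(A), sum(B)) = max(22, 12) = 22
Free float = ES(successor) - EF(current) = 22 - 12 = 10

10


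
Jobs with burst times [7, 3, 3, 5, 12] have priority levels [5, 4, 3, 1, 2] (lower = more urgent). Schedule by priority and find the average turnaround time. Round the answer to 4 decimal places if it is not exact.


Sort by priority (ascending = highest first):
Order: [(1, 5), (2, 12), (3, 3), (4, 3), (5, 7)]
Completion times:
  Priority 1, burst=5, C=5
  Priority 2, burst=12, C=17
  Priority 3, burst=3, C=20
  Priority 4, burst=3, C=23
  Priority 5, burst=7, C=30
Average turnaround = 95/5 = 19.0

19.0


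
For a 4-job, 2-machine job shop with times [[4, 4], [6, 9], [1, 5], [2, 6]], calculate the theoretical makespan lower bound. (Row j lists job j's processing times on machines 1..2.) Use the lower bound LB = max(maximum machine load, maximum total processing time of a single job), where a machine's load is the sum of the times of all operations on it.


Machine loads:
  Machine 1: 4 + 6 + 1 + 2 = 13
  Machine 2: 4 + 9 + 5 + 6 = 24
Max machine load = 24
Job totals:
  Job 1: 8
  Job 2: 15
  Job 3: 6
  Job 4: 8
Max job total = 15
Lower bound = max(24, 15) = 24

24


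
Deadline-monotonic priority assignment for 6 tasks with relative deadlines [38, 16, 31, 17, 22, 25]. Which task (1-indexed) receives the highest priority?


Sort tasks by relative deadline (ascending):
  Task 2: deadline = 16
  Task 4: deadline = 17
  Task 5: deadline = 22
  Task 6: deadline = 25
  Task 3: deadline = 31
  Task 1: deadline = 38
Priority order (highest first): [2, 4, 5, 6, 3, 1]
Highest priority task = 2

2


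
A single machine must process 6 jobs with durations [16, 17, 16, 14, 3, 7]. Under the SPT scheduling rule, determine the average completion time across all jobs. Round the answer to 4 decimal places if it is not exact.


Sort jobs by processing time (SPT order): [3, 7, 14, 16, 16, 17]
Compute completion times sequentially:
  Job 1: processing = 3, completes at 3
  Job 2: processing = 7, completes at 10
  Job 3: processing = 14, completes at 24
  Job 4: processing = 16, completes at 40
  Job 5: processing = 16, completes at 56
  Job 6: processing = 17, completes at 73
Sum of completion times = 206
Average completion time = 206/6 = 34.3333

34.3333


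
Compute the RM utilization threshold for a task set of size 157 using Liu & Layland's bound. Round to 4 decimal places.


Compute 2^(1/157) = 1.0044247104
Subtract 1: 1.0044247104 - 1 = 0.0044247104
Multiply by n: 157 * 0.0044247104 = 0.6946795328
Round to 4 dp: 0.6947

0.6947


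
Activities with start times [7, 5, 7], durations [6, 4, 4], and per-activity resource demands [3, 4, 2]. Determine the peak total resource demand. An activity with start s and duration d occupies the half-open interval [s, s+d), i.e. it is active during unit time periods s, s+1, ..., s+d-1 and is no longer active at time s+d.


Each activity i is active on [start_i, start_i + duration_i).
Compute total resource usage per time slot:
  t=0: active resources = [], total = 0
  t=1: active resources = [], total = 0
  t=2: active resources = [], total = 0
  t=3: active resources = [], total = 0
  t=4: active resources = [], total = 0
  t=5: active resources = [4], total = 4
  t=6: active resources = [4], total = 4
  t=7: active resources = [3, 4, 2], total = 9
  t=8: active resources = [3, 4, 2], total = 9
  t=9: active resources = [3, 2], total = 5
  t=10: active resources = [3, 2], total = 5
  t=11: active resources = [3], total = 3
  t=12: active resources = [3], total = 3
Peak resource demand = 9

9


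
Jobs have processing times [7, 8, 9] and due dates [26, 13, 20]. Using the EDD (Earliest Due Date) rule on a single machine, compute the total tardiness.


Sort by due date (EDD order): [(8, 13), (9, 20), (7, 26)]
Compute completion times and tardiness:
  Job 1: p=8, d=13, C=8, tardiness=max(0,8-13)=0
  Job 2: p=9, d=20, C=17, tardiness=max(0,17-20)=0
  Job 3: p=7, d=26, C=24, tardiness=max(0,24-26)=0
Total tardiness = 0

0


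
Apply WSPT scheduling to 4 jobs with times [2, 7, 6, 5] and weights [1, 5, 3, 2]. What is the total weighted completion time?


Compute p/w ratios and sort ascending (WSPT): [(7, 5), (2, 1), (6, 3), (5, 2)]
Compute weighted completion times:
  Job (p=7,w=5): C=7, w*C=5*7=35
  Job (p=2,w=1): C=9, w*C=1*9=9
  Job (p=6,w=3): C=15, w*C=3*15=45
  Job (p=5,w=2): C=20, w*C=2*20=40
Total weighted completion time = 129

129


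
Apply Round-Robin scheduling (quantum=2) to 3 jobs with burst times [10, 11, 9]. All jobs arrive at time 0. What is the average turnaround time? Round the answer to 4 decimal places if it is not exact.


Time quantum = 2
Execution trace:
  J1 runs 2 units, time = 2
  J2 runs 2 units, time = 4
  J3 runs 2 units, time = 6
  J1 runs 2 units, time = 8
  J2 runs 2 units, time = 10
  J3 runs 2 units, time = 12
  J1 runs 2 units, time = 14
  J2 runs 2 units, time = 16
  J3 runs 2 units, time = 18
  J1 runs 2 units, time = 20
  J2 runs 2 units, time = 22
  J3 runs 2 units, time = 24
  J1 runs 2 units, time = 26
  J2 runs 2 units, time = 28
  J3 runs 1 units, time = 29
  J2 runs 1 units, time = 30
Finish times: [26, 30, 29]
Average turnaround = 85/3 = 28.3333

28.3333


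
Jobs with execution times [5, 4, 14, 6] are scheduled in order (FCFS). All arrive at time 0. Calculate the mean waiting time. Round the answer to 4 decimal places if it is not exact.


FCFS order (as given): [5, 4, 14, 6]
Waiting times:
  Job 1: wait = 0
  Job 2: wait = 5
  Job 3: wait = 9
  Job 4: wait = 23
Sum of waiting times = 37
Average waiting time = 37/4 = 9.25

9.25


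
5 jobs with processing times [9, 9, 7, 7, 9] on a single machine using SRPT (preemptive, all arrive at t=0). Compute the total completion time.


Since all jobs arrive at t=0, SRPT equals SPT ordering.
SPT order: [7, 7, 9, 9, 9]
Completion times:
  Job 1: p=7, C=7
  Job 2: p=7, C=14
  Job 3: p=9, C=23
  Job 4: p=9, C=32
  Job 5: p=9, C=41
Total completion time = 7 + 14 + 23 + 32 + 41 = 117

117


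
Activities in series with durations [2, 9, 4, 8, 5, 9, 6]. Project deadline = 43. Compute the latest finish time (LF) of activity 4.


LF(activity 4) = deadline - sum of successor durations
Successors: activities 5 through 7 with durations [5, 9, 6]
Sum of successor durations = 20
LF = 43 - 20 = 23

23


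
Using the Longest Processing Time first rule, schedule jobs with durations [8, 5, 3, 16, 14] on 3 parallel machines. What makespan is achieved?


Sort jobs in decreasing order (LPT): [16, 14, 8, 5, 3]
Assign each job to the least loaded machine:
  Machine 1: jobs [16], load = 16
  Machine 2: jobs [14], load = 14
  Machine 3: jobs [8, 5, 3], load = 16
Makespan = max load = 16

16


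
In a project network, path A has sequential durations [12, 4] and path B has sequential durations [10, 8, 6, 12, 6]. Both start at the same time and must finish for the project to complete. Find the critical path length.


Path A total = 12 + 4 = 16
Path B total = 10 + 8 + 6 + 12 + 6 = 42
Critical path = longest path = max(16, 42) = 42

42


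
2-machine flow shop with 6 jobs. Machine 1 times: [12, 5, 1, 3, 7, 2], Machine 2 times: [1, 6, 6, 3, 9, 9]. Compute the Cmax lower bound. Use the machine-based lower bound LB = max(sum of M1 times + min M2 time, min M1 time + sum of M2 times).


LB1 = sum(M1 times) + min(M2 times) = 30 + 1 = 31
LB2 = min(M1 times) + sum(M2 times) = 1 + 34 = 35
Lower bound = max(LB1, LB2) = max(31, 35) = 35

35


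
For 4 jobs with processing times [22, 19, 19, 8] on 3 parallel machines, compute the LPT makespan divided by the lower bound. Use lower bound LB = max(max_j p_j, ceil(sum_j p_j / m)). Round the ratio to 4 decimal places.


LPT order: [22, 19, 19, 8]
Machine loads after assignment: [22, 27, 19]
LPT makespan = 27
Lower bound = max(max_job, ceil(total/3)) = max(22, 23) = 23
Ratio = 27 / 23 = 1.1739

1.1739


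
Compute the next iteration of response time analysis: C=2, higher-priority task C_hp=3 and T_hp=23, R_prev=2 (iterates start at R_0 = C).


R_next = C + ceil(R_prev / T_hp) * C_hp
ceil(2 / 23) = ceil(0.087) = 1
Interference = 1 * 3 = 3
R_next = 2 + 3 = 5

5


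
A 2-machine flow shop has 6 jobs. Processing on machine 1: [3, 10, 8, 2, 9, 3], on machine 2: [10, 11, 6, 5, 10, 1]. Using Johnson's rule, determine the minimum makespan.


Apply Johnson's rule:
  Group 1 (a <= b): [(4, 2, 5), (1, 3, 10), (5, 9, 10), (2, 10, 11)]
  Group 2 (a > b): [(3, 8, 6), (6, 3, 1)]
Optimal job order: [4, 1, 5, 2, 3, 6]
Schedule:
  Job 4: M1 done at 2, M2 done at 7
  Job 1: M1 done at 5, M2 done at 17
  Job 5: M1 done at 14, M2 done at 27
  Job 2: M1 done at 24, M2 done at 38
  Job 3: M1 done at 32, M2 done at 44
  Job 6: M1 done at 35, M2 done at 45
Makespan = 45

45


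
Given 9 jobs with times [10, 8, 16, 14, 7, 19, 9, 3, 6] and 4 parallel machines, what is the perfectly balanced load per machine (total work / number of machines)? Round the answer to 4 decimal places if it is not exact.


Total processing time = 10 + 8 + 16 + 14 + 7 + 19 + 9 + 3 + 6 = 92
Number of machines = 4
Ideal balanced load = 92 / 4 = 23.0

23.0


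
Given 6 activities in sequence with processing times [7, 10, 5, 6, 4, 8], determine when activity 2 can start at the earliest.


Activity 2 starts after activities 1 through 1 complete.
Predecessor durations: [7]
ES = 7 = 7

7


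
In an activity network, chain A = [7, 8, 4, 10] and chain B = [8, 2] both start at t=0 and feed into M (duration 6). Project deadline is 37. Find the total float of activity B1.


Forward pass: ES(B1) = sum of predecessors on chain B = 0
EF = ES + duration = 0 + 8 = 8
Backward pass: LF(M) = deadline = 37; LS(M) = 37 - 6 = 31
LF(B1) = LS(M) - sum(successors on chain B) = 31 - 2 = 29
LS = LF - duration = 29 - 8 = 21
Total float = LS - ES = 21 - 0 = 21

21


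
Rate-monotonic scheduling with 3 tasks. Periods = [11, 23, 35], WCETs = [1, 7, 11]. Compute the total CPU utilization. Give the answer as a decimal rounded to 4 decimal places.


Compute individual utilizations (exact fractions):
  Task 1: C/T = 1/11 (approx. 0.0909)
  Task 2: C/T = 7/23 (approx. 0.3043)
  Task 3: C/T = 11/35 (approx. 0.3143)
Total utilization U = 1/11 + 7/23 + 11/35 = 6283/8855
Rounded to 4 decimal places: U = 0.7095
RM (Liu & Layland) bound for 3 tasks = 0.779763; compare with U = 6283/8855 (approx. 0.709543)
U <= bound, so schedulable by RM sufficient condition.

0.7095


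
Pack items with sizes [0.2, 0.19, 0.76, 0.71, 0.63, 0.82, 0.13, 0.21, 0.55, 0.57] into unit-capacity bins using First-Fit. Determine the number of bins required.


Place items sequentially using First-Fit:
  Item 0.2 -> new Bin 1
  Item 0.19 -> Bin 1 (now 0.39)
  Item 0.76 -> new Bin 2
  Item 0.71 -> new Bin 3
  Item 0.63 -> new Bin 4
  Item 0.82 -> new Bin 5
  Item 0.13 -> Bin 1 (now 0.52)
  Item 0.21 -> Bin 1 (now 0.73)
  Item 0.55 -> new Bin 6
  Item 0.57 -> new Bin 7
Total bins used = 7

7


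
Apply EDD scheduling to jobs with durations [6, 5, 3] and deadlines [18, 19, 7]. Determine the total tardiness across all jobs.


Sort by due date (EDD order): [(3, 7), (6, 18), (5, 19)]
Compute completion times and tardiness:
  Job 1: p=3, d=7, C=3, tardiness=max(0,3-7)=0
  Job 2: p=6, d=18, C=9, tardiness=max(0,9-18)=0
  Job 3: p=5, d=19, C=14, tardiness=max(0,14-19)=0
Total tardiness = 0

0


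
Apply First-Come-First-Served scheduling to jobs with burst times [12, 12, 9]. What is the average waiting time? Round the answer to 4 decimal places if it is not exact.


FCFS order (as given): [12, 12, 9]
Waiting times:
  Job 1: wait = 0
  Job 2: wait = 12
  Job 3: wait = 24
Sum of waiting times = 36
Average waiting time = 36/3 = 12.0

12.0


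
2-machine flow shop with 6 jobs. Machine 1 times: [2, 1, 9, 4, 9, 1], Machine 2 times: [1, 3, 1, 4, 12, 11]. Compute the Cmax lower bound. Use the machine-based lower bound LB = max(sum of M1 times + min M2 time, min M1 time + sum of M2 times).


LB1 = sum(M1 times) + min(M2 times) = 26 + 1 = 27
LB2 = min(M1 times) + sum(M2 times) = 1 + 32 = 33
Lower bound = max(LB1, LB2) = max(27, 33) = 33

33


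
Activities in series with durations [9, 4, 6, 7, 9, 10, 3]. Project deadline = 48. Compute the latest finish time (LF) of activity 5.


LF(activity 5) = deadline - sum of successor durations
Successors: activities 6 through 7 with durations [10, 3]
Sum of successor durations = 13
LF = 48 - 13 = 35

35


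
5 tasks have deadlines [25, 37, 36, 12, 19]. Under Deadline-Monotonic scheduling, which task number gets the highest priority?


Sort tasks by relative deadline (ascending):
  Task 4: deadline = 12
  Task 5: deadline = 19
  Task 1: deadline = 25
  Task 3: deadline = 36
  Task 2: deadline = 37
Priority order (highest first): [4, 5, 1, 3, 2]
Highest priority task = 4

4


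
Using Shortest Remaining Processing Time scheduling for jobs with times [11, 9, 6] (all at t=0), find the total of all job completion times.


Since all jobs arrive at t=0, SRPT equals SPT ordering.
SPT order: [6, 9, 11]
Completion times:
  Job 1: p=6, C=6
  Job 2: p=9, C=15
  Job 3: p=11, C=26
Total completion time = 6 + 15 + 26 = 47

47


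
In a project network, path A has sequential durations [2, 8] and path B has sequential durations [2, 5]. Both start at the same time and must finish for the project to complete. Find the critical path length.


Path A total = 2 + 8 = 10
Path B total = 2 + 5 = 7
Critical path = longest path = max(10, 7) = 10

10


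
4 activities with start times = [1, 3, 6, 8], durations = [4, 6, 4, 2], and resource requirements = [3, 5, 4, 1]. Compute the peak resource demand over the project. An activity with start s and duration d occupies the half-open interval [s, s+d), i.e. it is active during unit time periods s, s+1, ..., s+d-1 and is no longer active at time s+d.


Each activity i is active on [start_i, start_i + duration_i).
Compute total resource usage per time slot:
  t=0: active resources = [], total = 0
  t=1: active resources = [3], total = 3
  t=2: active resources = [3], total = 3
  t=3: active resources = [3, 5], total = 8
  t=4: active resources = [3, 5], total = 8
  t=5: active resources = [5], total = 5
  t=6: active resources = [5, 4], total = 9
  t=7: active resources = [5, 4], total = 9
  t=8: active resources = [5, 4, 1], total = 10
  t=9: active resources = [4, 1], total = 5
Peak resource demand = 10

10


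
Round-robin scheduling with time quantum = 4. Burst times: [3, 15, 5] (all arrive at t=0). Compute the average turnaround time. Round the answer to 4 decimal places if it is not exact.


Time quantum = 4
Execution trace:
  J1 runs 3 units, time = 3
  J2 runs 4 units, time = 7
  J3 runs 4 units, time = 11
  J2 runs 4 units, time = 15
  J3 runs 1 units, time = 16
  J2 runs 4 units, time = 20
  J2 runs 3 units, time = 23
Finish times: [3, 23, 16]
Average turnaround = 42/3 = 14.0

14.0


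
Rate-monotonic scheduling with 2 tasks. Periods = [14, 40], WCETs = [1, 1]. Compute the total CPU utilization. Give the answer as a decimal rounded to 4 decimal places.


Compute individual utilizations (exact fractions):
  Task 1: C/T = 1/14 (approx. 0.0714)
  Task 2: C/T = 1/40 (approx. 0.025)
Total utilization U = 1/14 + 1/40 = 27/280
Rounded to 4 decimal places: U = 0.0964
RM (Liu & Layland) bound for 2 tasks = 0.828427; compare with U = 27/280 (approx. 0.096429)
U <= bound, so schedulable by RM sufficient condition.

0.0964


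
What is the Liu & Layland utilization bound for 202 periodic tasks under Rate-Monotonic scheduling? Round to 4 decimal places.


Compute 2^(1/202) = 1.0034373158
Subtract 1: 1.0034373158 - 1 = 0.0034373158
Multiply by n: 202 * 0.0034373158 = 0.6943377916
Round to 4 dp: 0.6943

0.6943


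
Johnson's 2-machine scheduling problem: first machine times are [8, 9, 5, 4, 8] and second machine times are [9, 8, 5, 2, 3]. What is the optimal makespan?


Apply Johnson's rule:
  Group 1 (a <= b): [(3, 5, 5), (1, 8, 9)]
  Group 2 (a > b): [(2, 9, 8), (5, 8, 3), (4, 4, 2)]
Optimal job order: [3, 1, 2, 5, 4]
Schedule:
  Job 3: M1 done at 5, M2 done at 10
  Job 1: M1 done at 13, M2 done at 22
  Job 2: M1 done at 22, M2 done at 30
  Job 5: M1 done at 30, M2 done at 33
  Job 4: M1 done at 34, M2 done at 36
Makespan = 36

36


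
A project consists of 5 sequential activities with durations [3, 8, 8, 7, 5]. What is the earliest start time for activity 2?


Activity 2 starts after activities 1 through 1 complete.
Predecessor durations: [3]
ES = 3 = 3

3


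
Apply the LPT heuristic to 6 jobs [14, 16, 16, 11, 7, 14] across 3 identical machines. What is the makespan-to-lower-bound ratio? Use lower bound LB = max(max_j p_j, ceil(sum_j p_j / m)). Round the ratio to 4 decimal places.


LPT order: [16, 16, 14, 14, 11, 7]
Machine loads after assignment: [27, 23, 28]
LPT makespan = 28
Lower bound = max(max_job, ceil(total/3)) = max(16, 26) = 26
Ratio = 28 / 26 = 1.0769

1.0769


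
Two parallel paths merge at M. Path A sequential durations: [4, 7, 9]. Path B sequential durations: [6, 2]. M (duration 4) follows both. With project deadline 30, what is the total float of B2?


Forward pass: ES(B2) = sum of predecessors on chain B = 6
EF = ES + duration = 6 + 2 = 8
Backward pass: LF(M) = deadline = 30; LS(M) = 30 - 4 = 26
LF(B2) = LS(M) - sum(successors on chain B) = 26 - 0 = 26
LS = LF - duration = 26 - 2 = 24
Total float = LS - ES = 24 - 6 = 18

18


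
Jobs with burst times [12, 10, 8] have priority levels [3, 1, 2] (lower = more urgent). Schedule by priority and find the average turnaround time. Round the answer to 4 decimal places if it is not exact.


Sort by priority (ascending = highest first):
Order: [(1, 10), (2, 8), (3, 12)]
Completion times:
  Priority 1, burst=10, C=10
  Priority 2, burst=8, C=18
  Priority 3, burst=12, C=30
Average turnaround = 58/3 = 19.3333

19.3333


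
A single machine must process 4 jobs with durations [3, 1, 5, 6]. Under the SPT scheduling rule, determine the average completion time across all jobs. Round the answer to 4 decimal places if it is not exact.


Sort jobs by processing time (SPT order): [1, 3, 5, 6]
Compute completion times sequentially:
  Job 1: processing = 1, completes at 1
  Job 2: processing = 3, completes at 4
  Job 3: processing = 5, completes at 9
  Job 4: processing = 6, completes at 15
Sum of completion times = 29
Average completion time = 29/4 = 7.25

7.25


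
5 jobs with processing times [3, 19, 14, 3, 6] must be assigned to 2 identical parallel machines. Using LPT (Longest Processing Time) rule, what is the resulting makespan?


Sort jobs in decreasing order (LPT): [19, 14, 6, 3, 3]
Assign each job to the least loaded machine:
  Machine 1: jobs [19, 3], load = 22
  Machine 2: jobs [14, 6, 3], load = 23
Makespan = max load = 23

23


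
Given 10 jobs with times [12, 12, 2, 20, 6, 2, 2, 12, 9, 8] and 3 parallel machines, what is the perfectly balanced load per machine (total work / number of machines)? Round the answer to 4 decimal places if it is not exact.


Total processing time = 12 + 12 + 2 + 20 + 6 + 2 + 2 + 12 + 9 + 8 = 85
Number of machines = 3
Ideal balanced load = 85 / 3 = 28.3333

28.3333


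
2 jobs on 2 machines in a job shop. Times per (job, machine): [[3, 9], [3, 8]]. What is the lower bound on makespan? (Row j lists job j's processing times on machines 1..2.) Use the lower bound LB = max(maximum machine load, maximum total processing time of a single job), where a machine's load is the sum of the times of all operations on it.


Machine loads:
  Machine 1: 3 + 3 = 6
  Machine 2: 9 + 8 = 17
Max machine load = 17
Job totals:
  Job 1: 12
  Job 2: 11
Max job total = 12
Lower bound = max(17, 12) = 17

17


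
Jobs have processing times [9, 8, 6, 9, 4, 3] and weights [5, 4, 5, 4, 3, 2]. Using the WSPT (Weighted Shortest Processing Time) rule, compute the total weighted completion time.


Compute p/w ratios and sort ascending (WSPT): [(6, 5), (4, 3), (3, 2), (9, 5), (8, 4), (9, 4)]
Compute weighted completion times:
  Job (p=6,w=5): C=6, w*C=5*6=30
  Job (p=4,w=3): C=10, w*C=3*10=30
  Job (p=3,w=2): C=13, w*C=2*13=26
  Job (p=9,w=5): C=22, w*C=5*22=110
  Job (p=8,w=4): C=30, w*C=4*30=120
  Job (p=9,w=4): C=39, w*C=4*39=156
Total weighted completion time = 472

472


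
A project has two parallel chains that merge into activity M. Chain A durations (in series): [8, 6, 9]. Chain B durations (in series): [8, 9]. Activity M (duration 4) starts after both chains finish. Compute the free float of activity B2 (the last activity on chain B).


ES(B2) = sum of predecessors on chain B = 8
EF(B2) = ES + duration = 8 + 9 = 17
Successor of B2 is M. ES(M) = max(sum(A), sum(B)) = max(23, 17) = 23
Free float = ES(successor) - EF(current) = 23 - 17 = 6

6


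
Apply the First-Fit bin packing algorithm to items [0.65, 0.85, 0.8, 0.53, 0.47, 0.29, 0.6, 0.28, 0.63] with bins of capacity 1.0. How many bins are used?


Place items sequentially using First-Fit:
  Item 0.65 -> new Bin 1
  Item 0.85 -> new Bin 2
  Item 0.8 -> new Bin 3
  Item 0.53 -> new Bin 4
  Item 0.47 -> Bin 4 (now 1.0)
  Item 0.29 -> Bin 1 (now 0.94)
  Item 0.6 -> new Bin 5
  Item 0.28 -> Bin 5 (now 0.88)
  Item 0.63 -> new Bin 6
Total bins used = 6

6


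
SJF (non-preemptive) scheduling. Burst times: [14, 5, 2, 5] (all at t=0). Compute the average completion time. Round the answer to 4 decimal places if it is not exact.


SJF order (ascending): [2, 5, 5, 14]
Completion times:
  Job 1: burst=2, C=2
  Job 2: burst=5, C=7
  Job 3: burst=5, C=12
  Job 4: burst=14, C=26
Average completion = 47/4 = 11.75

11.75


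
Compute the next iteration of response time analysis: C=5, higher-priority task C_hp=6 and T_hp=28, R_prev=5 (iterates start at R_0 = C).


R_next = C + ceil(R_prev / T_hp) * C_hp
ceil(5 / 28) = ceil(0.1786) = 1
Interference = 1 * 6 = 6
R_next = 5 + 6 = 11

11


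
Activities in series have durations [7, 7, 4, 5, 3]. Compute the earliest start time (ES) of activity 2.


Activity 2 starts after activities 1 through 1 complete.
Predecessor durations: [7]
ES = 7 = 7

7


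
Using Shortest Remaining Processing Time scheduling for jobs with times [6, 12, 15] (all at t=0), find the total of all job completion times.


Since all jobs arrive at t=0, SRPT equals SPT ordering.
SPT order: [6, 12, 15]
Completion times:
  Job 1: p=6, C=6
  Job 2: p=12, C=18
  Job 3: p=15, C=33
Total completion time = 6 + 18 + 33 = 57

57


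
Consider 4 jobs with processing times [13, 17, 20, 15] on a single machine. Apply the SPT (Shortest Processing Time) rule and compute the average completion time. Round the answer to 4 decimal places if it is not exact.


Sort jobs by processing time (SPT order): [13, 15, 17, 20]
Compute completion times sequentially:
  Job 1: processing = 13, completes at 13
  Job 2: processing = 15, completes at 28
  Job 3: processing = 17, completes at 45
  Job 4: processing = 20, completes at 65
Sum of completion times = 151
Average completion time = 151/4 = 37.75

37.75
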